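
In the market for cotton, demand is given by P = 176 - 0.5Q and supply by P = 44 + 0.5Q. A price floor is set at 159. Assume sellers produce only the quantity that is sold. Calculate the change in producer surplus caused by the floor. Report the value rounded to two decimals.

-735.00

Free-market equilibrium: 176 - 0.5Q = 44 + 0.5Q gives Q* = 132, P* = 110.
At P = 159, buyers demand (176 - 159)/0.5 = 34 while sellers would supply more, so the quantity traded is 34 at price 159.
PS goes from (1/2)(132)(66) = 4356 to 3621 (computed as (159 - 44)(34) - (1/2)(0.5)(34)^2), a change of -735.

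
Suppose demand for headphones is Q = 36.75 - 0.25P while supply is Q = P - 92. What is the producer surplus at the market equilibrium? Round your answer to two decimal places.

60.50

Rewriting demand in inverse form: P = 147 - 4Q.
Rewriting supply in inverse form: P = 92 + Q.
Equilibrium: 147 - 4Q = 92 + Q, so Q* = 11 and P* = 103.
PS is the area between P* and the supply curve from 0 to Q*: (1/2)(11)(11) = 60.5.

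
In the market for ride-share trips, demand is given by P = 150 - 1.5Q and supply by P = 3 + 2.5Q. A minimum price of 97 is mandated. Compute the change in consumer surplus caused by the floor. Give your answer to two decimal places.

Free-market equilibrium: 150 - 1.5Q = 3 + 2.5Q gives Q* = 36.75, P* = 94.875.
At P = 97, buyers demand (150 - 97)/1.5 = 35.3333 while sellers would supply more, so the quantity traded is 35.3333 at price 97.
CS goes from (1/2)(36.75)(55.125) = 1012.9219 to 936.3333 (computed as (150 - 97)(35.3333) - (1/2)(1.5)(35.3333)^2), a change of -76.5885.

-76.59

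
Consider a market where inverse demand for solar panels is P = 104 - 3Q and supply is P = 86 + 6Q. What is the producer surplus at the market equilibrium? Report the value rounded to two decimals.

12.00

Equilibrium: 104 - 3Q = 86 + 6Q, so Q* = 2 and P* = 98.
Producer surplus is the triangle above supply below P*: (1/2)(2)(98 - 86) = (1/2)(2)(12) = 12.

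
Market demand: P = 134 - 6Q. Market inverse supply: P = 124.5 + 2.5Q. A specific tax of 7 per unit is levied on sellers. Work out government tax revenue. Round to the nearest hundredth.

Pre-tax equilibrium: 134 - 6Q = 124.5 + 2.5Q gives Q* = 1.1176, P* = 127.2941.
A tax on sellers shifts supply up by 7: 134 - 6Q = 124.5 + 2.5Q + 7, so Q_t = 0.2941. Buyers pay P_b = 132.2353; sellers receive P_s = P_b - 7 = 125.2353.
Revenue is the tax times quantity traded: 7 x 0.2941 = 2.0588.

2.06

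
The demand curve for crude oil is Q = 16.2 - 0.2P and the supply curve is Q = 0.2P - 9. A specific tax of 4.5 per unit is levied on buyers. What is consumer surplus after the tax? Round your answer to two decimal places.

24.81

Rewriting demand in inverse form: P = 81 - 5Q.
Rewriting supply in inverse form: P = 45 + 5Q.
Pre-tax equilibrium: 81 - 5Q = 45 + 5Q gives Q* = 3.6, P* = 63.
With the tax, buyers' net willingness to pay falls by 4.5: (81 - 4.5) - 5Q = 45 + 5Q, so Q_t = 3.15. Buyers pay P_b = 65.25; sellers receive P_s = P_b - 4.5 = 60.75.
Consumer surplus is the triangle under demand above P_b: (1/2)(3.15)(81 - 65.25) = 24.8062.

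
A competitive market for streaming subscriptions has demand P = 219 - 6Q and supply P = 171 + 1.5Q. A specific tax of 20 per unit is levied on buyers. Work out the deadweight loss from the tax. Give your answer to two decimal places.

Without the tax, 219 - 6Q = 171 + 1.5Q so Q* = 6.4 and P* = 180.6.
With the tax, buyers' net willingness to pay falls by 20: (219 - 20) - 6Q = 171 + 1.5Q, so Q_t = 3.7333. Buyers pay P_b = 196.6; sellers receive P_s = P_b - 20 = 176.6.
Deadweight loss is the triangle between the curves from Q_t to Q*: (1/2)(6.4 - 3.7333)(20) = 26.6667.

26.67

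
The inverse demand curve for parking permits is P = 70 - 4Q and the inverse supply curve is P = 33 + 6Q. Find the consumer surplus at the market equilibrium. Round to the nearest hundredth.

Equilibrium: 70 - 4Q = 33 + 6Q, so Q* = 3.7 and P* = 55.2.
Consumer surplus is the triangle under demand above P*: (1/2)(3.7)(70 - 55.2) = (1/2)(3.7)(14.8) = 27.38.

27.38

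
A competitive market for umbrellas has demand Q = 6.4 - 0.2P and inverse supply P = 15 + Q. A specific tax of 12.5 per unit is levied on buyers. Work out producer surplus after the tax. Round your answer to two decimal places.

0.28

Rewriting demand in inverse form: P = 32 - 5Q.
Pre-tax equilibrium: 32 - 5Q = 15 + Q gives Q* = 2.8333, P* = 17.8333.
A tax on buyers shifts demand down by 12.5: (32 - 12.5) - 5Q = 15 + Q, so Q_t = 0.75. Buyers pay P_b = 28.25; sellers receive P_s = P_b - 12.5 = 15.75.
Producer surplus is the triangle above supply below P_s: (1/2)(0.75)(15.75 - 15) = 0.2812.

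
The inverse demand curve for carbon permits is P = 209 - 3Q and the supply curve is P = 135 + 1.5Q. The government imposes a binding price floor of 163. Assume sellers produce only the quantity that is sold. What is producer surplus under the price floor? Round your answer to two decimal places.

Free-market equilibrium: 209 - 3Q = 135 + 1.5Q gives Q* = 16.4444, P* = 159.6667.
At the floor price 163, quantity demanded is (209 - 163)/3 = 15.3333; demand is the short side, so Q = 15.3333 trades at P = 163.
The supply price at Q = 15.3333 is 158. PS is the trapezoid between 163 and supply over [0, 15.3333]: (1/2)[(163 - 135) + (163 - 158)](15.3333) = 253.

253.00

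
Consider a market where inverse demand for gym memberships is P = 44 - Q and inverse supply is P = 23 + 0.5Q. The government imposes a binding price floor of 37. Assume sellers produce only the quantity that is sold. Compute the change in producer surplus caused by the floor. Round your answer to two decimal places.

Without the control, 44 - Q = 23 + 0.5Q so Q* = 14 and P* = 30.
At P = 37, buyers demand (44 - 37)/1 = 7 while sellers would supply more, so the quantity traded is 7 at price 37.
PS goes from (1/2)(14)(7) = 49 to 85.75 (computed as (37 - 23)(7) - (1/2)(0.5)(7)^2), a change of 36.75.

36.75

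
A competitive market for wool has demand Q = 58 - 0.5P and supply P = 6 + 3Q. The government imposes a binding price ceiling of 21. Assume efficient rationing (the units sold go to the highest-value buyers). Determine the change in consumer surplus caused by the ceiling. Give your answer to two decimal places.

-34.00

Rewriting demand in inverse form: P = 116 - 2Q.
Without the control, 116 - 2Q = 6 + 3Q so Q* = 22 and P* = 72.
At the ceiling price 21, quantity supplied is (21 - 6)/3 = 5; supply is the short side, so Q = 5 trades at P = 21.
CS goes from (1/2)(22)(44) = 484 to 450 (computed as (116 - 21)(5) - (1/2)(2)(5)^2), a change of -34.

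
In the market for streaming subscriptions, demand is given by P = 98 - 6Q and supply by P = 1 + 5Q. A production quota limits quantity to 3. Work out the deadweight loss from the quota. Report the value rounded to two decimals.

186.18

Unrestricted equilibrium: Q* = (98 - 1)/(6 + 5) = 8.8182.
At Q = 3 the demand price is 98 - 6(3) = 80 and the supply price is 1 + 5(3) = 16.
DWL = (1/2)(gap between curves at 3) x (Q* - 3) = (1/2)(64)(5.8182) = 186.1818.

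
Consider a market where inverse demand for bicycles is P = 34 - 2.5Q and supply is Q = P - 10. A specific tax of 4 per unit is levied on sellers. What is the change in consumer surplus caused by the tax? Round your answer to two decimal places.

-17.96

Rewriting supply in inverse form: P = 10 + Q.
Without the tax, 34 - 2.5Q = 10 + Q so Q* = 6.8571 and P* = 16.8571.
A tax on sellers shifts supply up by 4: 34 - 2.5Q = 10 + Q + 4, so Q_t = 5.7143. Buyers pay P_b = 19.7143; sellers receive P_s = P_b - 4 = 15.7143.
CS falls from (1/2)(6.8571)(17.1429) = 58.7755 to (1/2)(5.7143)(14.2857) = 40.8163, a change of -17.9592.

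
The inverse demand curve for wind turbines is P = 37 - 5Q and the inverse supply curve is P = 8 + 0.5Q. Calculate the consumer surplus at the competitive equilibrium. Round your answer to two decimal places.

69.50

Equilibrium: 37 - 5Q = 8 + 0.5Q, so Q* = 5.2727 and P* = 10.6364.
CS is the area between the demand curve and P* from 0 to Q*: (1/2)(5.2727)(26.3636) = 69.5041.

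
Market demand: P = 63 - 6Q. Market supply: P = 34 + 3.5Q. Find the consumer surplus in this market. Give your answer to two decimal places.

Set 63 - 6Q = 34 + 3.5Q, which gives 29 = 9.5Q, so Q* = 3.0526 and P* = 63 - 6(3.0526) = 44.6842.
Consumer surplus is the triangle under demand above P*: (1/2)(3.0526)(63 - 44.6842) = (1/2)(3.0526)(18.3158) = 27.9557.

27.96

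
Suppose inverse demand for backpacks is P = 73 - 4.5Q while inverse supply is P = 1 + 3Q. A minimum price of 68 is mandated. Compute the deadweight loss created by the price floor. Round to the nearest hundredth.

Without the control, 73 - 4.5Q = 1 + 3Q so Q* = 9.6 and P* = 29.8.
At the floor price 68, quantity demanded is (73 - 68)/4.5 = 1.1111; demand is the short side, so Q = 1.1111 trades at P = 68.
At Q = 1.1111 the demand price is 68 and the supply price is 4.3333. Deadweight loss is the triangle between the curves from 1.1111 to 9.6: (1/2)(68 - 4.3333)(9.6 - 1.1111) = 270.2296.

270.23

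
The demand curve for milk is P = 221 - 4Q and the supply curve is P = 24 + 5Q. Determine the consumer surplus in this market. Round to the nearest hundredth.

Setting demand equal to supply, 197 = 9Q, so Q* = 21.8889 and P* = 133.4444.
The demand choke price is 221, so CS = (1/2)(Q*)(221 - P*) = (1/2)(21.8889)(87.5556) = 958.2469.

958.25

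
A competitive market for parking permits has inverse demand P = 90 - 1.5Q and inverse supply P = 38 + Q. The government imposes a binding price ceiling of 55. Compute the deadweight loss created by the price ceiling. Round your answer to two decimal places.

Free-market equilibrium: 90 - 1.5Q = 38 + Q gives Q* = 20.8, P* = 58.8.
At P = 55, sellers supply (55 - 38)/1 = 17 while buyers want more, so the quantity traded is 17 at price 55.
The lost-trades triangle has base Q* - 17 = 3.8 and height equal to the gap between the curves at Q = 17, which is 64.5 - 55 = 9.5. DWL = (1/2)(3.8)(9.5) = 18.05.

18.05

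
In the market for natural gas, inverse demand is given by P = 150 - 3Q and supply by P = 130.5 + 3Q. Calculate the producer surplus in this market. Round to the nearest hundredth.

15.84

Setting demand equal to supply, 19.5 = 6Q, so Q* = 3.25 and P* = 140.25.
Producer surplus is the triangle above supply below P*: (1/2)(3.25)(140.25 - 130.5) = (1/2)(3.25)(9.75) = 15.8438.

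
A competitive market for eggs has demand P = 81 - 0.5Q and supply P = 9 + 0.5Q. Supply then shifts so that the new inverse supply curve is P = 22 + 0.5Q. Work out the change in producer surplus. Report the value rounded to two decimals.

Initial equilibrium: Q_0 = 72, P_0 = 45; CS_0 = (1/2)(72)(36) = 1296, PS_0 = (1/2)(72)(36) = 1296.
New equilibrium: 81 - 0.5Q = 22 + 0.5Q gives Q_1 = 59, P_1 = 51.5; CS_1 = 870.25, PS_1 = 870.25.
Change in producer surplus = 870.25 - 1296 = -425.75.

-425.75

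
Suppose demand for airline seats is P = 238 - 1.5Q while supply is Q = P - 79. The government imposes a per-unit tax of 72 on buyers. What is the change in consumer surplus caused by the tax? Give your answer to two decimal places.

-2125.44

Rewriting supply in inverse form: P = 79 + Q.
Pre-tax equilibrium: 238 - 1.5Q = 79 + Q gives Q* = 63.6, P* = 142.6.
A tax on buyers shifts demand down by 72: (238 - 72) - 1.5Q = 79 + Q, so Q_t = 34.8. Buyers pay P_b = 185.8; sellers receive P_s = P_b - 72 = 113.8.
CS falls from (1/2)(63.6)(95.4) = 3033.72 to (1/2)(34.8)(52.2) = 908.28, a change of -2125.44.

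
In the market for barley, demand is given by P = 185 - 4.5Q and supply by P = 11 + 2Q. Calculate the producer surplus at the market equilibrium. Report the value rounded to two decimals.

Setting demand equal to supply, 174 = 6.5Q, so Q* = 26.7692 and P* = 64.5385.
Producer surplus is the triangle above supply below P*: (1/2)(26.7692)(64.5385 - 11) = (1/2)(26.7692)(53.5385) = 716.5917.

716.59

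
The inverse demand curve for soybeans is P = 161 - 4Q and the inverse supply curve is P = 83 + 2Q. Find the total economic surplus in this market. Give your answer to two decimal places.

Set 161 - 4Q = 83 + 2Q, which gives 78 = 6Q, so Q* = 13 and P* = 161 - 4(13) = 109.
CS = (1/2)(13)(52) = 338 and PS = (1/2)(13)(26) = 169, so total surplus = 507.

507.00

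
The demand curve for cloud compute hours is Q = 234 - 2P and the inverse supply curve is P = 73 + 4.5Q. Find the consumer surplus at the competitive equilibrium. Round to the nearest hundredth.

19.36

Rewriting demand in inverse form: P = 117 - 0.5Q.
Equilibrium: 117 - 0.5Q = 73 + 4.5Q, so Q* = 8.8 and P* = 112.6.
The demand choke price is 117, so CS = (1/2)(Q*)(117 - P*) = (1/2)(8.8)(4.4) = 19.36.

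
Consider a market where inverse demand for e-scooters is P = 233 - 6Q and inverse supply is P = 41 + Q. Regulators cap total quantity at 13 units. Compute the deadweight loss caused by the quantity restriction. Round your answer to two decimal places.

Without the quota, 233 - 6Q = 41 + Q gives Q* = 27.4286.
At Q = 13 the demand price is 233 - 6(13) = 155 and the supply price is 41 + (13) = 54.
DWL = (1/2)(gap between curves at 13) x (Q* - 13) = (1/2)(101)(14.4286) = 728.6429.

728.64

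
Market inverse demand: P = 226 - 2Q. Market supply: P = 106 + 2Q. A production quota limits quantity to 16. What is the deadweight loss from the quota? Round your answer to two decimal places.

392.00

Unrestricted equilibrium: Q* = (226 - 106)/(2 + 2) = 30.
At Q = 16 the demand price is 226 - 2(16) = 194 and the supply price is 106 + 2(16) = 138.
DWL = (1/2)(gap between curves at 16) x (Q* - 16) = (1/2)(56)(14) = 392.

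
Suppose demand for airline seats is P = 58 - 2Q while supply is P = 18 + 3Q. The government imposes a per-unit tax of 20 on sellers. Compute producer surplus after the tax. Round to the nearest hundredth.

24.00

Pre-tax equilibrium: 58 - 2Q = 18 + 3Q gives Q* = 8, P* = 42.
With the tax, sellers need 20 more per unit: 58 - 2Q = 18 + 3Q + 20, so Q_t = 4. Buyers pay P_b = 50; sellers receive P_s = P_b - 20 = 30.
Producer surplus is the triangle above supply below P_s: (1/2)(4)(30 - 18) = 24.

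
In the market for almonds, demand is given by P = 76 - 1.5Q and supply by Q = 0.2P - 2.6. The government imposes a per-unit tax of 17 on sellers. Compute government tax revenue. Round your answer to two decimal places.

Rewriting supply in inverse form: P = 13 + 5Q.
Without the tax, 76 - 1.5Q = 13 + 5Q so Q* = 9.6923 and P* = 61.4615.
A tax on sellers shifts supply up by 17: 76 - 1.5Q = 13 + 5Q + 17, so Q_t = 7.0769. Buyers pay P_b = 65.3846; sellers receive P_s = P_b - 17 = 48.3846.
Tax revenue = t x Q_t = 17 x 7.0769 = 120.3077.

120.31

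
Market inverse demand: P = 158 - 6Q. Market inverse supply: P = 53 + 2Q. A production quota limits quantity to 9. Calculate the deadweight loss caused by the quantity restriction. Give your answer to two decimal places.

Without the quota, 158 - 6Q = 53 + 2Q gives Q* = 13.125.
At Q = 9 the demand price is 158 - 6(9) = 104 and the supply price is 53 + 2(9) = 71.
DWL = (1/2)(gap between curves at 9) x (Q* - 9) = (1/2)(33)(4.125) = 68.0625.

68.06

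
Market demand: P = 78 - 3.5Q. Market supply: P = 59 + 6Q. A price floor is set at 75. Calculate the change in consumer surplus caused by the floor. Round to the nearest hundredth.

-5.71

Free-market equilibrium: 78 - 3.5Q = 59 + 6Q gives Q* = 2, P* = 71.
At P = 75, buyers demand (78 - 75)/3.5 = 0.8571 while sellers would supply more, so the quantity traded is 0.8571 at price 75.
CS goes from (1/2)(2)(7) = 7 to 1.2857 (computed as (78 - 75)(0.8571) - (1/2)(3.5)(0.8571)^2), a change of -5.7143.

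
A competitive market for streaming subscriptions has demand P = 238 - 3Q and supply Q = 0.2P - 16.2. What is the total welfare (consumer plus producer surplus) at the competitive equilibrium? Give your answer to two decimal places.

Rewriting supply in inverse form: P = 81 + 5Q.
Setting demand equal to supply, 157 = 8Q, so Q* = 19.625 and P* = 179.125.
CS = (1/2)(19.625)(58.875) = 577.7109 and PS = (1/2)(19.625)(98.125) = 962.8516, so total surplus = 1540.5625.

1540.56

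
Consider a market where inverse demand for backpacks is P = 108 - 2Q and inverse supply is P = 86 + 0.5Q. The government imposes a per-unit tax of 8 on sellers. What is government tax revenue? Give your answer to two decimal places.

Pre-tax equilibrium: 108 - 2Q = 86 + 0.5Q gives Q* = 8.8, P* = 90.4.
A tax on sellers shifts supply up by 8: 108 - 2Q = 86 + 0.5Q + 8, so Q_t = 5.6. Buyers pay P_b = 96.8; sellers receive P_s = P_b - 8 = 88.8.
Tax revenue = t x Q_t = 8 x 5.6 = 44.8.

44.80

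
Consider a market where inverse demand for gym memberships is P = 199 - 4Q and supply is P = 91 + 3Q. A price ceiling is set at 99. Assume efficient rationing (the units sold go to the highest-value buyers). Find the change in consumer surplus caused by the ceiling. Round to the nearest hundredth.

-223.64

Free-market equilibrium: 199 - 4Q = 91 + 3Q gives Q* = 15.4286, P* = 137.2857.
At P = 99, sellers supply (99 - 91)/3 = 2.6667 while buyers want more, so the quantity traded is 2.6667 at price 99.
CS goes from (1/2)(15.4286)(61.7143) = 476.0816 to 252.4444 (computed as (199 - 99)(2.6667) - (1/2)(4)(2.6667)^2), a change of -223.6372.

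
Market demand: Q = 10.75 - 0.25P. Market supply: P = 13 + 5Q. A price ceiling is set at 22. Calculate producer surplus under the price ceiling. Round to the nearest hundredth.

8.10

Rewriting demand in inverse form: P = 43 - 4Q.
Free-market equilibrium: 43 - 4Q = 13 + 5Q gives Q* = 3.3333, P* = 29.6667.
At the ceiling price 22, quantity supplied is (22 - 13)/5 = 1.8; supply is the short side, so Q = 1.8 trades at P = 22.
PS is the triangle above supply below 22: (1/2)(1.8)(22 - 13) = 8.1.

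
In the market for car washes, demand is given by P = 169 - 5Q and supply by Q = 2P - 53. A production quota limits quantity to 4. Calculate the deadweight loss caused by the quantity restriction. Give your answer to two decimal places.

1320.02

Rewriting supply in inverse form: P = 26.5 + 0.5Q.
Without the quota, 169 - 5Q = 26.5 + 0.5Q gives Q* = 25.9091.
At Q = 4 the demand price is 169 - 5(4) = 149 and the supply price is 26.5 + 0.5(4) = 28.5.
DWL = (1/2)(gap between curves at 4) x (Q* - 4) = (1/2)(120.5)(21.9091) = 1320.0227.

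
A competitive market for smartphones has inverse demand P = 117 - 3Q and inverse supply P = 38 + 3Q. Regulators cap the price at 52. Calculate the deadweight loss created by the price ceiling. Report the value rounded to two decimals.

216.75

Without the control, 117 - 3Q = 38 + 3Q so Q* = 13.1667 and P* = 77.5.
At the ceiling price 52, quantity supplied is (52 - 38)/3 = 4.6667; supply is the short side, so Q = 4.6667 trades at P = 52.
The lost-trades triangle has base Q* - 4.6667 = 8.5 and height equal to the gap between the curves at Q = 4.6667, which is 103 - 52 = 51. DWL = (1/2)(8.5)(51) = 216.75.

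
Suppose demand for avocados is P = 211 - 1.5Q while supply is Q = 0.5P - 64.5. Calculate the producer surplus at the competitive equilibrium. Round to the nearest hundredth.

548.90

Rewriting supply in inverse form: P = 129 + 2Q.
Set 211 - 1.5Q = 129 + 2Q, which gives 82 = 3.5Q, so Q* = 23.4286 and P* = 211 - 1.5(23.4286) = 175.8571.
PS is the area between P* and the supply curve from 0 to Q*: (1/2)(23.4286)(46.8571) = 548.898.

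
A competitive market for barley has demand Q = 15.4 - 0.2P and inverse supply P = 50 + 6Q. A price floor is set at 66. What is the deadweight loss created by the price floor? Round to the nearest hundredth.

0.36

Rewriting demand in inverse form: P = 77 - 5Q.
Free-market equilibrium: 77 - 5Q = 50 + 6Q gives Q* = 2.4545, P* = 64.7273.
At the floor price 66, quantity demanded is (77 - 66)/5 = 2.2; demand is the short side, so Q = 2.2 trades at P = 66.
At Q = 2.2 the demand price is 66 and the supply price is 63.2. Deadweight loss is the triangle between the curves from 2.2 to 2.4545: (1/2)(66 - 63.2)(2.4545 - 2.2) = 0.3564.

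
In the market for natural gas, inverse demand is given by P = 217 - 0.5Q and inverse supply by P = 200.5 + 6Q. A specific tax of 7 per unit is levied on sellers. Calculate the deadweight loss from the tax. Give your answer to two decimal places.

3.77

Without the tax, 217 - 0.5Q = 200.5 + 6Q so Q* = 2.5385 and P* = 215.7308.
A tax on sellers shifts supply up by 7: 217 - 0.5Q = 200.5 + 6Q + 7, so Q_t = 1.4615. Buyers pay P_b = 216.2692; sellers receive P_s = P_b - 7 = 209.2692.
The welfare triangle lost has base Q* - Q_t = 1.0769 and height t = 7, so DWL = (1/2)(1.0769)(7) = 3.7692.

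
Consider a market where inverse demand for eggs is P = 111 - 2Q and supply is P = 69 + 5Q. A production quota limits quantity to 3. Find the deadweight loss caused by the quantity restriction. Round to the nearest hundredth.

31.50

Unrestricted equilibrium: Q* = (111 - 69)/(2 + 5) = 6.
At Q = 3 the demand price is 111 - 2(3) = 105 and the supply price is 69 + 5(3) = 84.
DWL = (1/2)(gap between curves at 3) x (Q* - 3) = (1/2)(21)(3) = 31.5.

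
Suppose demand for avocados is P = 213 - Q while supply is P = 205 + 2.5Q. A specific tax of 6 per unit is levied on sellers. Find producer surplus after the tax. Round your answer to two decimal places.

Pre-tax equilibrium: 213 - Q = 205 + 2.5Q gives Q* = 2.2857, P* = 210.7143.
A tax on sellers shifts supply up by 6: 213 - Q = 205 + 2.5Q + 6, so Q_t = 0.5714. Buyers pay P_b = 212.4286; sellers receive P_s = P_b - 6 = 206.4286.
PS = (1/2)(Q_t)(P_s - 205) = (1/2)(0.5714)(1.4286) = 0.4082.

0.41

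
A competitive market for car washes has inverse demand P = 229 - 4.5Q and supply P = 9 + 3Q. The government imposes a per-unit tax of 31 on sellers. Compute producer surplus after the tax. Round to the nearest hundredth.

952.56

Without the tax, 229 - 4.5Q = 9 + 3Q so Q* = 29.3333 and P* = 97.
A tax on sellers shifts supply up by 31: 229 - 4.5Q = 9 + 3Q + 31, so Q_t = 25.2. Buyers pay P_b = 115.6; sellers receive P_s = P_b - 31 = 84.6.
PS = (1/2)(Q_t)(P_s - 9) = (1/2)(25.2)(75.6) = 952.56.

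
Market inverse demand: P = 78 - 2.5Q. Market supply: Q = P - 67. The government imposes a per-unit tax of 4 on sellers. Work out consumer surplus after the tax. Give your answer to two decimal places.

5.00

Rewriting supply in inverse form: P = 67 + Q.
Pre-tax equilibrium: 78 - 2.5Q = 67 + Q gives Q* = 3.1429, P* = 70.1429.
With the tax, sellers need 4 more per unit: 78 - 2.5Q = 67 + Q + 4, so Q_t = 2. Buyers pay P_b = 73; sellers receive P_s = P_b - 4 = 69.
CS = (1/2)(Q_t)(78 - P_b) = (1/2)(2)(5) = 5.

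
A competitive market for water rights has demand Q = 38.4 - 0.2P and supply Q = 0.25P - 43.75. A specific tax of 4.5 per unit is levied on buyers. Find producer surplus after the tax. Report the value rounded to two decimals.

3.86

Rewriting demand in inverse form: P = 192 - 5Q.
Rewriting supply in inverse form: P = 175 + 4Q.
Without the tax, 192 - 5Q = 175 + 4Q so Q* = 1.8889 and P* = 182.5556.
A tax on buyers shifts demand down by 4.5: (192 - 4.5) - 5Q = 175 + 4Q, so Q_t = 1.3889. Buyers pay P_b = 185.0556; sellers receive P_s = P_b - 4.5 = 180.5556.
Producer surplus is the triangle above supply below P_s: (1/2)(1.3889)(180.5556 - 175) = 3.858.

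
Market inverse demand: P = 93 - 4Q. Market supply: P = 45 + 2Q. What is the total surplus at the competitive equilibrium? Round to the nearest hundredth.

192.00

Set 93 - 4Q = 45 + 2Q, which gives 48 = 6Q, so Q* = 8 and P* = 93 - 4(8) = 61.
Total surplus is the full triangle between the curves from 0 to Q*: (1/2)(8)(93 - 45) = 192.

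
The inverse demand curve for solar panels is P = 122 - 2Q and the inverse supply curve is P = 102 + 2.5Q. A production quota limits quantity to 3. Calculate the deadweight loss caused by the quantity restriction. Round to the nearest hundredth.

4.69

Unrestricted equilibrium: Q* = (122 - 102)/(2 + 2.5) = 4.4444.
At Q = 3 the demand price is 122 - 2(3) = 116 and the supply price is 102 + 2.5(3) = 109.5.
DWL = (1/2)(gap between curves at 3) x (Q* - 3) = (1/2)(6.5)(1.4444) = 4.6944.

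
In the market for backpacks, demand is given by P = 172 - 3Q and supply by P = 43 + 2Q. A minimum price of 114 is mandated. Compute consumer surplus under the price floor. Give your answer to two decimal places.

560.67

Without the control, 172 - 3Q = 43 + 2Q so Q* = 25.8 and P* = 94.6.
At P = 114, buyers demand (172 - 114)/3 = 19.3333 while sellers would supply more, so the quantity traded is 19.3333 at price 114.
CS is the triangle under demand above 114: (1/2)(19.3333)(172 - 114) = 560.6667.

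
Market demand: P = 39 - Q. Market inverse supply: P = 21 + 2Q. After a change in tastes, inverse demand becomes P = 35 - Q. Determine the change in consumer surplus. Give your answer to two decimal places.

-7.11

Initial equilibrium: Q_0 = 6, P_0 = 33; CS_0 = (1/2)(6)(6) = 18, PS_0 = (1/2)(6)(12) = 36.
New equilibrium: 35 - Q = 21 + 2Q gives Q_1 = 4.6667, P_1 = 30.3333; CS_1 = 10.8889, PS_1 = 21.7778.
Change in consumer surplus = 10.8889 - 18 = -7.1111.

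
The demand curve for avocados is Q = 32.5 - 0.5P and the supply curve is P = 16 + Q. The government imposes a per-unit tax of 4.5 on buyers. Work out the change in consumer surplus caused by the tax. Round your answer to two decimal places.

Rewriting demand in inverse form: P = 65 - 2Q.
Pre-tax equilibrium: 65 - 2Q = 16 + Q gives Q* = 16.3333, P* = 32.3333.
With the tax, buyers' net willingness to pay falls by 4.5: (65 - 4.5) - 2Q = 16 + Q, so Q_t = 14.8333. Buyers pay P_b = 35.3333; sellers receive P_s = P_b - 4.5 = 30.8333.
Consumers lose the trapezoid between P* and P_b out to Q_t plus the triangle from Q_t to Q*: change in CS = 220.0278 - 266.7778 = -46.75.

-46.75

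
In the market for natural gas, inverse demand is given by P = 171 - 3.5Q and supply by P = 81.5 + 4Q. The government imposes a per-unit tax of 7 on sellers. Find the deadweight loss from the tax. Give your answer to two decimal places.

Without the tax, 171 - 3.5Q = 81.5 + 4Q so Q* = 11.9333 and P* = 129.2333.
With the tax, sellers need 7 more per unit: 171 - 3.5Q = 81.5 + 4Q + 7, so Q_t = 11. Buyers pay P_b = 132.5; sellers receive P_s = P_b - 7 = 125.5.
Deadweight loss is the triangle between the curves from Q_t to Q*: (1/2)(11.9333 - 11)(7) = 3.2667.

3.27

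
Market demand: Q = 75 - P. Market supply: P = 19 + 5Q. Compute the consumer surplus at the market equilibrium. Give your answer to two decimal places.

Rewriting demand in inverse form: P = 75 - Q.
Equilibrium: 75 - Q = 19 + 5Q, so Q* = 9.3333 and P* = 65.6667.
Consumer surplus is the triangle under demand above P*: (1/2)(9.3333)(75 - 65.6667) = (1/2)(9.3333)(9.3333) = 43.5556.

43.56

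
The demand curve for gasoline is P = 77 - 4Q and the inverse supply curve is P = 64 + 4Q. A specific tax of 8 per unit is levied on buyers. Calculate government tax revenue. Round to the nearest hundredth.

Without the tax, 77 - 4Q = 64 + 4Q so Q* = 1.625 and P* = 70.5.
A tax on buyers shifts demand down by 8: (77 - 8) - 4Q = 64 + 4Q, so Q_t = 0.625. Buyers pay P_b = 74.5; sellers receive P_s = P_b - 8 = 66.5.
Revenue is the tax times quantity traded: 8 x 0.625 = 5.

5.00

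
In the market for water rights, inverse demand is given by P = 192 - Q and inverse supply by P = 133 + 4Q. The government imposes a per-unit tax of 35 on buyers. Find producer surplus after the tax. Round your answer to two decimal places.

Pre-tax equilibrium: 192 - Q = 133 + 4Q gives Q* = 11.8, P* = 180.2.
With the tax, buyers' net willingness to pay falls by 35: (192 - 35) - Q = 133 + 4Q, so Q_t = 4.8. Buyers pay P_b = 187.2; sellers receive P_s = P_b - 35 = 152.2.
Producer surplus is the triangle above supply below P_s: (1/2)(4.8)(152.2 - 133) = 46.08.

46.08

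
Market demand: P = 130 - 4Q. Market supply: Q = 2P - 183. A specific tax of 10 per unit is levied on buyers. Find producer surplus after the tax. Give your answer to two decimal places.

10.03

Rewriting supply in inverse form: P = 91.5 + 0.5Q.
Without the tax, 130 - 4Q = 91.5 + 0.5Q so Q* = 8.5556 and P* = 95.7778.
A tax on buyers shifts demand down by 10: (130 - 10) - 4Q = 91.5 + 0.5Q, so Q_t = 6.3333. Buyers pay P_b = 104.6667; sellers receive P_s = P_b - 10 = 94.6667.
Producer surplus is the triangle above supply below P_s: (1/2)(6.3333)(94.6667 - 91.5) = 10.0278.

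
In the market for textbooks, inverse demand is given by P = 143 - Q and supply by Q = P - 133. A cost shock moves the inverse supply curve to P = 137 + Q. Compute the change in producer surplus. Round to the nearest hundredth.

Rewriting supply in inverse form: P = 133 + Q.
Initial equilibrium: Q_0 = 5, P_0 = 138; CS_0 = (1/2)(5)(5) = 12.5, PS_0 = (1/2)(5)(5) = 12.5.
New equilibrium: 143 - Q = 137 + Q gives Q_1 = 3, P_1 = 140; CS_1 = 4.5, PS_1 = 4.5.
Change in producer surplus = 4.5 - 12.5 = -8.

-8.00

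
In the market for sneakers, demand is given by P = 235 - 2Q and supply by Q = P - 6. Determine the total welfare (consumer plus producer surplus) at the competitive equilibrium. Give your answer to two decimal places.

8740.17

Rewriting supply in inverse form: P = 6 + Q.
Set 235 - 2Q = 6 + Q, which gives 229 = 3Q, so Q* = 76.3333 and P* = 235 - 2(76.3333) = 82.3333.
Total surplus is the full triangle between the curves from 0 to Q*: (1/2)(76.3333)(235 - 6) = 8740.1667.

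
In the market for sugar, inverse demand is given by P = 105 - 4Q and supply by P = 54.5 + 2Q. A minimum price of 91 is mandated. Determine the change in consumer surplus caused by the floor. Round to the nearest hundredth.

-117.18

Free-market equilibrium: 105 - 4Q = 54.5 + 2Q gives Q* = 8.4167, P* = 71.3333.
At the floor price 91, quantity demanded is (105 - 91)/4 = 3.5; demand is the short side, so Q = 3.5 trades at P = 91.
CS goes from (1/2)(8.4167)(33.6667) = 141.6806 to 24.5 (computed as (105 - 91)(3.5) - (1/2)(4)(3.5)^2), a change of -117.1806.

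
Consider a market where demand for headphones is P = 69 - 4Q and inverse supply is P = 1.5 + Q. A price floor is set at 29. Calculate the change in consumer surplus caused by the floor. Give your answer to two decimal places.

Free-market equilibrium: 69 - 4Q = 1.5 + Q gives Q* = 13.5, P* = 15.
At P = 29, buyers demand (69 - 29)/4 = 10 while sellers would supply more, so the quantity traded is 10 at price 29.
CS goes from (1/2)(13.5)(54) = 364.5 to 200 (computed as (69 - 29)(10) - (1/2)(4)(10)^2), a change of -164.5.

-164.50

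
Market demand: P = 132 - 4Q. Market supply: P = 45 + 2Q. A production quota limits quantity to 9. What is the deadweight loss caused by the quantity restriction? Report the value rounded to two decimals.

Without the quota, 132 - 4Q = 45 + 2Q gives Q* = 14.5.
At Q = 9 the demand price is 132 - 4(9) = 96 and the supply price is 45 + 2(9) = 63.
DWL = (1/2)(gap between curves at 9) x (Q* - 9) = (1/2)(33)(5.5) = 90.75.

90.75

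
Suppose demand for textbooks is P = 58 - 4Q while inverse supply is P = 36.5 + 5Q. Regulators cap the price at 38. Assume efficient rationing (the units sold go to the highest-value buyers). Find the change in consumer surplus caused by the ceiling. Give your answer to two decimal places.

-5.59

Free-market equilibrium: 58 - 4Q = 36.5 + 5Q gives Q* = 2.3889, P* = 48.4444.
At the ceiling price 38, quantity supplied is (38 - 36.5)/5 = 0.3; supply is the short side, so Q = 0.3 trades at P = 38.
CS goes from (1/2)(2.3889)(9.5556) = 11.4136 to 5.82 (computed as (58 - 38)(0.3) - (1/2)(4)(0.3)^2), a change of -5.5936.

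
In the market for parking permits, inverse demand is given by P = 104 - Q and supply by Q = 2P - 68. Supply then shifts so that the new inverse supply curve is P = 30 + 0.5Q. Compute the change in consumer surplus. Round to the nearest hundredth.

Rewriting supply in inverse form: P = 34 + 0.5Q.
Initial equilibrium: Q_0 = 46.6667, P_0 = 57.3333; CS_0 = (1/2)(46.6667)(46.6667) = 1088.8889, PS_0 = (1/2)(46.6667)(23.3333) = 544.4444.
New equilibrium: 104 - Q = 30 + 0.5Q gives Q_1 = 49.3333, P_1 = 54.6667; CS_1 = 1216.8889, PS_1 = 608.4444.
Change in consumer surplus = 1216.8889 - 1088.8889 = 128.

128.00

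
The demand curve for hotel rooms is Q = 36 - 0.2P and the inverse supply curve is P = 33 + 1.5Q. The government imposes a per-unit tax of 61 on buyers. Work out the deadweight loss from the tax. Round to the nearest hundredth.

286.23

Rewriting demand in inverse form: P = 180 - 5Q.
Without the tax, 180 - 5Q = 33 + 1.5Q so Q* = 22.6154 and P* = 66.9231.
With the tax, buyers' net willingness to pay falls by 61: (180 - 61) - 5Q = 33 + 1.5Q, so Q_t = 13.2308. Buyers pay P_b = 113.8462; sellers receive P_s = P_b - 61 = 52.8462.
The welfare triangle lost has base Q* - Q_t = 9.3846 and height t = 61, so DWL = (1/2)(9.3846)(61) = 286.2308.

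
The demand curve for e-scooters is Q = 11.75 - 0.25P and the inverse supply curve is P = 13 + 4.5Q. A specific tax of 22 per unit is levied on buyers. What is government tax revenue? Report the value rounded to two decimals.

31.06

Rewriting demand in inverse form: P = 47 - 4Q.
Pre-tax equilibrium: 47 - 4Q = 13 + 4.5Q gives Q* = 4, P* = 31.
A tax on buyers shifts demand down by 22: (47 - 22) - 4Q = 13 + 4.5Q, so Q_t = 1.4118. Buyers pay P_b = 41.3529; sellers receive P_s = P_b - 22 = 19.3529.
Revenue is the tax times quantity traded: 22 x 1.4118 = 31.0588.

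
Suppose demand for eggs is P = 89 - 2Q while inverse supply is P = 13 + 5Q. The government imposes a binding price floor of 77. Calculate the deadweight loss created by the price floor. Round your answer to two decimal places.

82.57

Free-market equilibrium: 89 - 2Q = 13 + 5Q gives Q* = 10.8571, P* = 67.2857.
At the floor price 77, quantity demanded is (89 - 77)/2 = 6; demand is the short side, so Q = 6 trades at P = 77.
At Q = 6 the demand price is 77 and the supply price is 43. Deadweight loss is the triangle between the curves from 6 to 10.8571: (1/2)(77 - 43)(10.8571 - 6) = 82.5714.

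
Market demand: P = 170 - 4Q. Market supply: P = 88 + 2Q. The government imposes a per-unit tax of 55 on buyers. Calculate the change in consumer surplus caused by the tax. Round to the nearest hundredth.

Pre-tax equilibrium: 170 - 4Q = 88 + 2Q gives Q* = 13.6667, P* = 115.3333.
With the tax, buyers' net willingness to pay falls by 55: (170 - 55) - 4Q = 88 + 2Q, so Q_t = 4.5. Buyers pay P_b = 152; sellers receive P_s = P_b - 55 = 97.
Consumers lose the trapezoid between P* and P_b out to Q_t plus the triangle from Q_t to Q*: change in CS = 40.5 - 373.5556 = -333.0556.

-333.06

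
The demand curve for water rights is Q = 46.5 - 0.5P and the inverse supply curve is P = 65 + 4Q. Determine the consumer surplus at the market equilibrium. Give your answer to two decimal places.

21.78

Rewriting demand in inverse form: P = 93 - 2Q.
Equilibrium: 93 - 2Q = 65 + 4Q, so Q* = 4.6667 and P* = 83.6667.
CS is the area between the demand curve and P* from 0 to Q*: (1/2)(4.6667)(9.3333) = 21.7778.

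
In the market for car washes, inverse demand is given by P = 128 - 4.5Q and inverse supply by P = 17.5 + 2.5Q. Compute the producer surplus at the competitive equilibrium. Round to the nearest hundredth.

311.49

Set 128 - 4.5Q = 17.5 + 2.5Q, which gives 110.5 = 7Q, so Q* = 15.7857 and P* = 128 - 4.5(15.7857) = 56.9643.
PS is the area between P* and the supply curve from 0 to Q*: (1/2)(15.7857)(39.4643) = 311.486.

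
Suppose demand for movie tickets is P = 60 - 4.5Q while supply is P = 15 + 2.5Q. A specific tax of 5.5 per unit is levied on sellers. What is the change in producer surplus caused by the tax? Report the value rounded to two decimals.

-11.86

Without the tax, 60 - 4.5Q = 15 + 2.5Q so Q* = 6.4286 and P* = 31.0714.
With the tax, sellers need 5.5 more per unit: 60 - 4.5Q = 15 + 2.5Q + 5.5, so Q_t = 5.6429. Buyers pay P_b = 34.6071; sellers receive P_s = P_b - 5.5 = 29.1071.
Producers lose the trapezoid between P_s and P* out to Q_t plus the triangle from Q_t to Q*: change in PS = 39.8023 - 51.6582 = -11.8559.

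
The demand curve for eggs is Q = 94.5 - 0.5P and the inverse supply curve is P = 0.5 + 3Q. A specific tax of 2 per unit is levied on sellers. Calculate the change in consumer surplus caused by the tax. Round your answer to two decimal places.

-30.00

Rewriting demand in inverse form: P = 189 - 2Q.
Without the tax, 189 - 2Q = 0.5 + 3Q so Q* = 37.7 and P* = 113.6.
With the tax, sellers need 2 more per unit: 189 - 2Q = 0.5 + 3Q + 2, so Q_t = 37.3. Buyers pay P_b = 114.4; sellers receive P_s = P_b - 2 = 112.4.
Consumers lose the trapezoid between P* and P_b out to Q_t plus the triangle from Q_t to Q*: change in CS = 1391.29 - 1421.29 = -30.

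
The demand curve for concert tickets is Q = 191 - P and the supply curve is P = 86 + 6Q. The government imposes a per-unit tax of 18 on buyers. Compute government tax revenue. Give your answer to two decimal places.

223.71

Rewriting demand in inverse form: P = 191 - Q.
Pre-tax equilibrium: 191 - Q = 86 + 6Q gives Q* = 15, P* = 176.
A tax on buyers shifts demand down by 18: (191 - 18) - Q = 86 + 6Q, so Q_t = 12.4286. Buyers pay P_b = 178.5714; sellers receive P_s = P_b - 18 = 160.5714.
Revenue is the tax times quantity traded: 18 x 12.4286 = 223.7143.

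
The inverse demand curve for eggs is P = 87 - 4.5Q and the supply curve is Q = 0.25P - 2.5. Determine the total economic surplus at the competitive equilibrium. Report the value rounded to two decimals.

348.76

Rewriting supply in inverse form: P = 10 + 4Q.
Setting demand equal to supply, 77 = 8.5Q, so Q* = 9.0588 and P* = 46.2353.
Total surplus is the full triangle between the curves from 0 to Q*: (1/2)(9.0588)(87 - 10) = 348.7647.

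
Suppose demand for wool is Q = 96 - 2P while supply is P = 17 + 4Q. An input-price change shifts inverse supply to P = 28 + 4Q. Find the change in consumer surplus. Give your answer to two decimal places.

-6.93

Rewriting demand in inverse form: P = 48 - 0.5Q.
Initial equilibrium: Q_0 = 6.8889, P_0 = 44.5556; CS_0 = (1/2)(6.8889)(3.4444) = 11.8642, PS_0 = (1/2)(6.8889)(27.5556) = 94.9136.
New equilibrium: 48 - 0.5Q = 28 + 4Q gives Q_1 = 4.4444, P_1 = 45.7778; CS_1 = 4.9383, PS_1 = 39.5062.
Change in consumer surplus = 4.9383 - 11.8642 = -6.9259.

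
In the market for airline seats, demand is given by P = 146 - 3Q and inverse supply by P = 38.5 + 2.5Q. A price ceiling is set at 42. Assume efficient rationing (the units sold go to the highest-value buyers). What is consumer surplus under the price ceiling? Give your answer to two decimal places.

142.66

Free-market equilibrium: 146 - 3Q = 38.5 + 2.5Q gives Q* = 19.5455, P* = 87.3636.
At P = 42, sellers supply (42 - 38.5)/2.5 = 1.4 while buyers want more, so the quantity traded is 1.4 at price 42.
The demand price at Q = 1.4 is 141.8. CS is the trapezoid between demand and 42 over [0, 1.4]: (1/2)[(146 - 42) + (141.8 - 42)](1.4) = 142.66.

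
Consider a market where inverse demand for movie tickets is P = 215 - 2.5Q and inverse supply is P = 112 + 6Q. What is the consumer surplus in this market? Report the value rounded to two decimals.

183.55

Set 215 - 2.5Q = 112 + 6Q, which gives 103 = 8.5Q, so Q* = 12.1176 and P* = 215 - 2.5(12.1176) = 184.7059.
Consumer surplus is the triangle under demand above P*: (1/2)(12.1176)(215 - 184.7059) = (1/2)(12.1176)(30.2941) = 183.5467.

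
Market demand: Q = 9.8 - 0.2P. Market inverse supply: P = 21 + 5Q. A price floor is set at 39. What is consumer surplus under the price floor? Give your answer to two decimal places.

10.00

Rewriting demand in inverse form: P = 49 - 5Q.
Without the control, 49 - 5Q = 21 + 5Q so Q* = 2.8 and P* = 35.
At P = 39, buyers demand (49 - 39)/5 = 2 while sellers would supply more, so the quantity traded is 2 at price 39.
CS is the triangle under demand above 39: (1/2)(2)(49 - 39) = 10.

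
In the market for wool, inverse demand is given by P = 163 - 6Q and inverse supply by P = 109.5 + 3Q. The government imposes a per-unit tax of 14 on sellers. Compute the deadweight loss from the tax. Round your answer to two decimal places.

Without the tax, 163 - 6Q = 109.5 + 3Q so Q* = 5.9444 and P* = 127.3333.
A tax on sellers shifts supply up by 14: 163 - 6Q = 109.5 + 3Q + 14, so Q_t = 4.3889. Buyers pay P_b = 136.6667; sellers receive P_s = P_b - 14 = 122.6667.
Deadweight loss is the triangle between the curves from Q_t to Q*: (1/2)(5.9444 - 4.3889)(14) = 10.8889.

10.89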